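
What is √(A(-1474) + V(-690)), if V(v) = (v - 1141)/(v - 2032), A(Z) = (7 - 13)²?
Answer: √271718206/2722 ≈ 6.0558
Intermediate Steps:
A(Z) = 36 (A(Z) = (-6)² = 36)
V(v) = (-1141 + v)/(-2032 + v)
√(A(-1474) + V(-690)) = √(36 + (-1141 - 690)/(-2032 - 690)) = √(36 - 1831/(-2722)) = √(36 - 1/2722*(-1831)) = √(36 + 1831/2722) = √(99823/2722) = √271718206/2722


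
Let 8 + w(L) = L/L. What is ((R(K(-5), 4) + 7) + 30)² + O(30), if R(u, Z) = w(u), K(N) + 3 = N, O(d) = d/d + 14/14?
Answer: 902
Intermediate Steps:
O(d) = 2 (O(d) = 1 + 14*(1/14) = 1 + 1 = 2)
K(N) = -3 + N
w(L) = -7 (w(L) = -8 + L/L = -8 + 1 = -7)
R(u, Z) = -7
((R(K(-5), 4) + 7) + 30)² + O(30) = ((-7 + 7) + 30)² + 2 = (0 + 30)² + 2 = 30² + 2 = 900 + 2 = 902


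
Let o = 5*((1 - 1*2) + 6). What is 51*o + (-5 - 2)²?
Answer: 1324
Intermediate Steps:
o = 25 (o = 5*((1 - 2) + 6) = 5*(-1 + 6) = 5*5 = 25)
51*o + (-5 - 2)² = 51*25 + (-5 - 2)² = 1275 + (-7)² = 1275 + 49 = 1324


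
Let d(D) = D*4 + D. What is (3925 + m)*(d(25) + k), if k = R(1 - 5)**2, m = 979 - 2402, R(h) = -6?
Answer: 402822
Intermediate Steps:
m = -1423
d(D) = 5*D (d(D) = 4*D + D = 5*D)
k = 36 (k = (-6)**2 = 36)
(3925 + m)*(d(25) + k) = (3925 - 1423)*(5*25 + 36) = 2502*(125 + 36) = 2502*161 = 402822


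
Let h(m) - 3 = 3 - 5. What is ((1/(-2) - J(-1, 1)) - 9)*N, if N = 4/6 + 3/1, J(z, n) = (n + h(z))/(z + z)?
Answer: -187/6 ≈ -31.167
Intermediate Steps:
h(m) = 1 (h(m) = 3 + (3 - 5) = 3 - 2 = 1)
J(z, n) = (1 + n)/(2*z) (J(z, n) = (n + 1)/(z + z) = (1 + n)/((2*z)) = (1 + n)*(1/(2*z)) = (1 + n)/(2*z))
N = 11/3 (N = 4*(⅙) + 3*1 = ⅔ + 3 = 11/3 ≈ 3.6667)
((1/(-2) - J(-1, 1)) - 9)*N = ((1/(-2) - (1 + 1)/(2*(-1))) - 9)*(11/3) = ((-½ - (-1)*2/2) - 9)*(11/3) = ((-½ - 1*(-1)) - 9)*(11/3) = ((-½ + 1) - 9)*(11/3) = (½ - 9)*(11/3) = -17/2*11/3 = -187/6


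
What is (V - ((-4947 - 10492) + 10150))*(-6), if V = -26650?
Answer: 128166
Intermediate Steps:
(V - ((-4947 - 10492) + 10150))*(-6) = (-26650 - ((-4947 - 10492) + 10150))*(-6) = (-26650 - (-15439 + 10150))*(-6) = (-26650 - 1*(-5289))*(-6) = (-26650 + 5289)*(-6) = -21361*(-6) = 128166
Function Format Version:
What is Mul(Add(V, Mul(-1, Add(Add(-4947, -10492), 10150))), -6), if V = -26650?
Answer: 128166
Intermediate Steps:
Mul(Add(V, Mul(-1, Add(Add(-4947, -10492), 10150))), -6) = Mul(Add(-26650, Mul(-1, Add(Add(-4947, -10492), 10150))), -6) = Mul(Add(-26650, Mul(-1, Add(-15439, 10150))), -6) = Mul(Add(-26650, Mul(-1, -5289)), -6) = Mul(Add(-26650, 5289), -6) = Mul(-21361, -6) = 128166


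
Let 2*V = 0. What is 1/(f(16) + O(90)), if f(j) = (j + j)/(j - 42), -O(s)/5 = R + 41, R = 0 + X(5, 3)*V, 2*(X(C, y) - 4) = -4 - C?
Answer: -13/2681 ≈ -0.0048489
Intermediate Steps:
V = 0 (V = (1/2)*0 = 0)
X(C, y) = 2 - C/2 (X(C, y) = 4 + (-4 - C)/2 = 4 + (-2 - C/2) = 2 - C/2)
R = 0 (R = 0 + (2 - 1/2*5)*0 = 0 + (2 - 5/2)*0 = 0 - 1/2*0 = 0 + 0 = 0)
O(s) = -205 (O(s) = -5*(0 + 41) = -5*41 = -205)
f(j) = 2*j/(-42 + j) (f(j) = (2*j)/(-42 + j) = 2*j/(-42 + j))
1/(f(16) + O(90)) = 1/(2*16/(-42 + 16) - 205) = 1/(2*16/(-26) - 205) = 1/(2*16*(-1/26) - 205) = 1/(-16/13 - 205) = 1/(-2681/13) = -13/2681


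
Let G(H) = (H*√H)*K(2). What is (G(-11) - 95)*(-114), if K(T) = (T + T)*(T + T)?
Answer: 10830 + 20064*I*√11 ≈ 10830.0 + 66545.0*I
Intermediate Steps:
K(T) = 4*T² (K(T) = (2*T)*(2*T) = 4*T²)
G(H) = 16*H^(3/2) (G(H) = (H*√H)*(4*2²) = H^(3/2)*(4*4) = H^(3/2)*16 = 16*H^(3/2))
(G(-11) - 95)*(-114) = (16*(-11)^(3/2) - 95)*(-114) = (16*(-11*I*√11) - 95)*(-114) = (-176*I*√11 - 95)*(-114) = (-95 - 176*I*√11)*(-114) = 10830 + 20064*I*√11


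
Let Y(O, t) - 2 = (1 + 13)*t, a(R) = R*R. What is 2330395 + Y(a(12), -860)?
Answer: 2318357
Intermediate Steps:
a(R) = R**2
Y(O, t) = 2 + 14*t (Y(O, t) = 2 + (1 + 13)*t = 2 + 14*t)
2330395 + Y(a(12), -860) = 2330395 + (2 + 14*(-860)) = 2330395 + (2 - 12040) = 2330395 - 12038 = 2318357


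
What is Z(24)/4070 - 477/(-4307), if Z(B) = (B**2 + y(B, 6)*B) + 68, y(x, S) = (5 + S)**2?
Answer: 8611313/8764745 ≈ 0.98249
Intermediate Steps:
Z(B) = 68 + B**2 + 121*B (Z(B) = (B**2 + (5 + 6)**2*B) + 68 = (B**2 + 11**2*B) + 68 = (B**2 + 121*B) + 68 = 68 + B**2 + 121*B)
Z(24)/4070 - 477/(-4307) = (68 + 24**2 + 121*24)/4070 - 477/(-4307) = (68 + 576 + 2904)*(1/4070) - 477*(-1/4307) = 3548*(1/4070) + 477/4307 = 1774/2035 + 477/4307 = 8611313/8764745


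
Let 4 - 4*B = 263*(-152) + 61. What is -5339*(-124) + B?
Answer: 2688063/4 ≈ 6.7202e+5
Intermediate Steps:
B = 39919/4 (B = 1 - (263*(-152) + 61)/4 = 1 - (-39976 + 61)/4 = 1 - 1/4*(-39915) = 1 + 39915/4 = 39919/4 ≈ 9979.8)
-5339*(-124) + B = -5339*(-124) + 39919/4 = 662036 + 39919/4 = 2688063/4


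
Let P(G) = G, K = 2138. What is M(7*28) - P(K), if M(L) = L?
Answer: -1942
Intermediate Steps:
M(7*28) - P(K) = 7*28 - 1*2138 = 196 - 2138 = -1942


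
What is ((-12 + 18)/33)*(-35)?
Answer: -70/11 ≈ -6.3636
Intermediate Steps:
((-12 + 18)/33)*(-35) = ((1/33)*6)*(-35) = (2/11)*(-35) = -70/11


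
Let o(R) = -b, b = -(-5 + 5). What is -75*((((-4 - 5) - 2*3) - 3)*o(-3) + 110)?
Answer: -8250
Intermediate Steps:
b = 0 (b = -1*0 = 0)
o(R) = 0 (o(R) = -1*0 = 0)
-75*((((-4 - 5) - 2*3) - 3)*o(-3) + 110) = -75*((((-4 - 5) - 2*3) - 3)*0 + 110) = -75*(((-9 - 6) - 3)*0 + 110) = -75*((-15 - 3)*0 + 110) = -75*(-18*0 + 110) = -75*(0 + 110) = -75*110 = -8250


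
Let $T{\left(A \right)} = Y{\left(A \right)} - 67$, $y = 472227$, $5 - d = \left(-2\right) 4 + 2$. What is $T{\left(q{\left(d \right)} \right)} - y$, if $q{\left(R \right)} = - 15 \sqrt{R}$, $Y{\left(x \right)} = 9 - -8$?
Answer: $-472277$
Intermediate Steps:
$Y{\left(x \right)} = 17$ ($Y{\left(x \right)} = 9 + 8 = 17$)
$d = 11$ ($d = 5 - \left(\left(-2\right) 4 + 2\right) = 5 - \left(-8 + 2\right) = 5 - -6 = 5 + 6 = 11$)
$T{\left(A \right)} = -50$ ($T{\left(A \right)} = 17 - 67 = -50$)
$T{\left(q{\left(d \right)} \right)} - y = -50 - 472227 = -472277$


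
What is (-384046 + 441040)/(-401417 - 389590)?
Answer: -2714/37667 ≈ -0.072052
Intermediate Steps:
(-384046 + 441040)/(-401417 - 389590) = 56994/(-791007) = 56994*(-1/791007) = -2714/37667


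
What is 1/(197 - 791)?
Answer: -1/594 ≈ -0.0016835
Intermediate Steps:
1/(197 - 791) = 1/(-594) = -1/594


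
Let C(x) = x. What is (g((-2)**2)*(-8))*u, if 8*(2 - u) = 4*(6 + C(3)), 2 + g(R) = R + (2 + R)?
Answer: 160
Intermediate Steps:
g(R) = 2*R (g(R) = -2 + (R + (2 + R)) = -2 + (2 + 2*R) = 2*R)
u = -5/2 (u = 2 - (6 + 3)/2 = 2 - 9/2 = -5/2 ≈ -2.5000)
(g((-2)**2)*(-8))*u = ((2*(-2)**2)*(-8))*(-5/2) = ((2*4)*(-8))*(-5/2) = (8*(-8))*(-5/2) = -64*(-5/2) = 160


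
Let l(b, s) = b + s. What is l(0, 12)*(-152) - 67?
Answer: -1891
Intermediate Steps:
l(0, 12)*(-152) - 67 = (0 + 12)*(-152) - 67 = 12*(-152) - 67 = -1824 - 67 = -1891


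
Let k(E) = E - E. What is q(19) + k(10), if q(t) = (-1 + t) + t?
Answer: 37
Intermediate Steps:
q(t) = -1 + 2*t
k(E) = 0
q(19) + k(10) = (-1 + 2*19) + 0 = (-1 + 38) + 0 = 37 + 0 = 37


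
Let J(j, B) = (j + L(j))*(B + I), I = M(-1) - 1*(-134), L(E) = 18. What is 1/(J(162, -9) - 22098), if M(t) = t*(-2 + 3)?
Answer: 1/222 ≈ 0.0045045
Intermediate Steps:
M(t) = t (M(t) = t*1 = t)
I = 133 (I = -1 - 1*(-134) = -1 + 134 = 133)
J(j, B) = (18 + j)*(133 + B) (J(j, B) = (j + 18)*(B + 133) = (18 + j)*(133 + B))
1/(J(162, -9) - 22098) = 1/((2394 + 18*(-9) + 133*162 - 9*162) - 22098) = 1/((2394 - 162 + 21546 - 1458) - 22098) = 1/(22320 - 22098) = 1/222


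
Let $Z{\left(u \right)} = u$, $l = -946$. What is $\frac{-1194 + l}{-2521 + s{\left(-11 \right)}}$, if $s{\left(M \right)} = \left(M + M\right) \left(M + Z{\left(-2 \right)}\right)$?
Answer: $\frac{428}{447} \approx 0.95749$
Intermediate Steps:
$s{\left(M \right)} = 2 M \left(-2 + M\right)$ ($s{\left(M \right)} = \left(M + M\right) \left(M - 2\right) = 2 M \left(-2 + M\right)$)
$\frac{-1194 + l}{-2521 + s{\left(-11 \right)}} = \frac{-1194 - 946}{-2521 + 2 \left(-11\right) \left(-2 - 11\right)} = - \frac{2140}{-2521 + 2 \left(-11\right) \left(-13\right)} = - \frac{2140}{-2521 + 286} = - \frac{2140}{-2235} = \left(-2140\right) \left(- \frac{1}{2235}\right) = \frac{428}{447}$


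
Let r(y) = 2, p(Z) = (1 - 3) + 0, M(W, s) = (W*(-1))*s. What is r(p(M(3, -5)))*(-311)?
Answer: -622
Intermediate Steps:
M(W, s) = -W*s (M(W, s) = (-W)*s = -W*s)
p(Z) = -2 (p(Z) = -2 + 0 = -2)
r(p(M(3, -5)))*(-311) = 2*(-311) = -622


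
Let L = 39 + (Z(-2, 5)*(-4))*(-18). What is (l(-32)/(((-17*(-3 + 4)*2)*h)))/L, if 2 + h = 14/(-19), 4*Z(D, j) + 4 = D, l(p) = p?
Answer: 76/15249 ≈ 0.0049839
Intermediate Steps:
Z(D, j) = -1 + D/4
h = -52/19 (h = -2 + 14/(-19) = -2 + 14*(-1/19) = -2 - 14/19 = -52/19 ≈ -2.7368)
L = -69 (L = 39 + ((-1 + (¼)*(-2))*(-4))*(-18) = 39 + ((-1 - ½)*(-4))*(-18) = 39 - 3/2*(-4)*(-18) = 39 + 6*(-18) = 39 - 108 = -69)
(l(-32)/(((-17*(-3 + 4)*2)*h)))/L = -32*19/(1768*(-3 + 4))/(-69) = -32/(-17*2*(-52/19))*(-1/69) = -32/((-34*(-52/19)))*(-1/69) = -32/1768/19*(-1/69) = -32*19/1768*(-1/69) = -76/221*(-1/69) = 76/15249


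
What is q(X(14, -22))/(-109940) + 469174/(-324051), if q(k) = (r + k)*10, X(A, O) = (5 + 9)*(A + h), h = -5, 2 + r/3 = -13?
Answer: -5184347087/3562616694 ≈ -1.4552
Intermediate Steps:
r = -45 (r = -6 + 3*(-13) = -6 - 39 = -45)
X(A, O) = -70 + 14*A (X(A, O) = (5 + 9)*(A - 5) = 14*(-5 + A) = -70 + 14*A)
q(k) = -450 + 10*k (q(k) = (-45 + k)*10 = -450 + 10*k)
q(X(14, -22))/(-109940) + 469174/(-324051) = (-450 + 10*(-70 + 14*14))/(-109940) + 469174/(-324051) = (-450 + 10*(-70 + 196))*(-1/109940) + 469174*(-1/324051) = (-450 + 10*126)*(-1/109940) - 469174/324051 = (-450 + 1260)*(-1/109940) - 469174/324051 = 810*(-1/109940) - 469174/324051 = -81/10994 - 469174/324051 = -5184347087/3562616694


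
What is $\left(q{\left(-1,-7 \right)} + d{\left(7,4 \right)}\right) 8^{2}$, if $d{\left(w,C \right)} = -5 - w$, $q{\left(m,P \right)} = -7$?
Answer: $-1216$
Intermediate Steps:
$\left(q{\left(-1,-7 \right)} + d{\left(7,4 \right)}\right) 8^{2} = \left(-7 - 12\right) 8^{2} = \left(-7 - 12\right) 64 = \left(-19\right) 64 = -1216$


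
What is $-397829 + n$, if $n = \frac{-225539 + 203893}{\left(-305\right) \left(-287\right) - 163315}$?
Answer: $- \frac{15073729987}{37890} \approx -3.9783 \cdot 10^{5}$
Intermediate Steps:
$n = \frac{10823}{37890}$ ($n = - \frac{21646}{87535 - 163315} = - \frac{21646}{-75780} = \left(-21646\right) \left(- \frac{1}{75780}\right) = \frac{10823}{37890} \approx 0.28564$)
$-397829 + n = -397829 + \frac{10823}{37890} = - \frac{15073729987}{37890}$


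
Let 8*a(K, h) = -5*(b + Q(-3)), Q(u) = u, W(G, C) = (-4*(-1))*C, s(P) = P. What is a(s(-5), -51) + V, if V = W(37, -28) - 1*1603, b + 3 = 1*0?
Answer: -6845/4 ≈ -1711.3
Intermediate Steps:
W(G, C) = 4*C
b = -3 (b = -3 + 1*0 = -3 + 0 = -3)
a(K, h) = 15/4 (a(K, h) = (-5*(-3 - 3))/8 = (-5*(-6))/8 = (1/8)*30 = 15/4)
V = -1715 (V = 4*(-28) - 1*1603 = -112 - 1603 = -1715)
a(s(-5), -51) + V = 15/4 - 1715 = -6845/4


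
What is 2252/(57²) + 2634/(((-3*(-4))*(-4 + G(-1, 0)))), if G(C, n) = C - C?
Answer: -1408295/25992 ≈ -54.182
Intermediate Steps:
G(C, n) = 0
2252/(57²) + 2634/(((-3*(-4))*(-4 + G(-1, 0)))) = 2252/(57²) + 2634/(((-3*(-4))*(-4 + 0))) = 2252/3249 + 2634/((12*(-4))) = 2252*(1/3249) + 2634/(-48) = 2252/3249 + 2634*(-1/48) = 2252/3249 - 439/8 = -1408295/25992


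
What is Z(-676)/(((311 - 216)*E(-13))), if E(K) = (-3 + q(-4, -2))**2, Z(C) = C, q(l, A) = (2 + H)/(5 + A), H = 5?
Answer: -1521/95 ≈ -16.011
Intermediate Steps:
q(l, A) = 7/(5 + A) (q(l, A) = (2 + 5)/(5 + A) = 7/(5 + A))
E(K) = 4/9 (E(K) = (-3 + 7/(5 - 2))**2 = (-3 + 7/3)**2 = (-2/3)**2 = 4/9)
Z(-676)/(((311 - 216)*E(-13))) = -676*9/(4*(311 - 216)) = -676/(95*(4/9)) = -676/380/9 = -676*9/380 = -1521/95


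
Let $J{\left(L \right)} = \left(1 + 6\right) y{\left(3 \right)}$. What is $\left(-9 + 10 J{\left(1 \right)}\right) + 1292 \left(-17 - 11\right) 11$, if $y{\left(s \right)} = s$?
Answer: $-397735$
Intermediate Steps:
$J{\left(L \right)} = 21$ ($J{\left(L \right)} = \left(1 + 6\right) 3 = 7 \cdot 3 = 21$)
$\left(-9 + 10 J{\left(1 \right)}\right) + 1292 \left(-17 - 11\right) 11 = \left(-9 + 10 \cdot 21\right) + 1292 \left(-17 - 11\right) 11 = \left(-9 + 210\right) + 1292 \left(\left(-28\right) 11\right) = 201 + 1292 \left(-308\right) = 201 - 397936 = -397735$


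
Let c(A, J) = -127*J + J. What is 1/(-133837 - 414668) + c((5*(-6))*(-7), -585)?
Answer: 40430303549/548505 ≈ 73710.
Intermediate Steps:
c(A, J) = -126*J
1/(-133837 - 414668) + c((5*(-6))*(-7), -585) = 1/(-133837 - 414668) - 126*(-585) = 1/(-548505) + 73710 = -1/548505 + 73710 = 40430303549/548505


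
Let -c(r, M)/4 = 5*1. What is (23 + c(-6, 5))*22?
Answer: 66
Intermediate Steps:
c(r, M) = -20
(23 + c(-6, 5))*22 = (23 - 20)*22 = 3*22 = 66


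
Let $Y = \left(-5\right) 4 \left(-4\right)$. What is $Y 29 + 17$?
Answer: $2337$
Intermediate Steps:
$Y = 80$ ($Y = \left(-20\right) \left(-4\right) = 80$)
$Y 29 + 17 = 80 \cdot 29 + 17 = 2320 + 17 = 2337$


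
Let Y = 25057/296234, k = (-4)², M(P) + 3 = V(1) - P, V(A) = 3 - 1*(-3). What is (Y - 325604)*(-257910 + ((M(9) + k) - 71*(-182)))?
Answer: 11814670404724431/148117 ≈ 7.9766e+10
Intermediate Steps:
V(A) = 6 (V(A) = 3 + 3 = 6)
M(P) = 3 - P (M(P) = -3 + (6 - P) = 3 - P)
k = 16
Y = 25057/296234 (Y = 25057*(1/296234) = 25057/296234 ≈ 0.084585)
(Y - 325604)*(-257910 + ((M(9) + k) - 71*(-182))) = (25057/296234 - 325604)*(-257910 + (((3 - 1*9) + 16) - 71*(-182))) = -96454950279*(-257910 + (((3 - 9) + 16) + 12922))/296234 = -96454950279*(-257910 + ((-6 + 16) + 12922))/296234 = -96454950279*(-257910 + (10 + 12922))/296234 = -96454950279*(-257910 + 12932)/296234 = -96454950279/296234*(-244978) = 11814670404724431/148117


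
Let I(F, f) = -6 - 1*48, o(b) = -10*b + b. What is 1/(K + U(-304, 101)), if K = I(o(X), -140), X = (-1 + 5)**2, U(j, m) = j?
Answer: -1/358 ≈ -0.0027933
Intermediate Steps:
X = 16 (X = 4**2 = 16)
o(b) = -9*b
I(F, f) = -54 (I(F, f) = -6 - 48 = -54)
K = -54
1/(K + U(-304, 101)) = 1/(-54 - 304) = 1/(-358) = -1/358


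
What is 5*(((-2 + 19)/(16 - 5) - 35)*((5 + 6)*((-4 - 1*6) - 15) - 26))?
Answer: 553840/11 ≈ 50349.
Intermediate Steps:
5*(((-2 + 19)/(16 - 5) - 35)*((5 + 6)*((-4 - 1*6) - 15) - 26)) = 5*((17/11 - 35)*(11*((-4 - 6) - 15) - 26)) = 5*((17*(1/11) - 35)*(11*(-10 - 15) - 26)) = 5*((17/11 - 35)*(11*(-25) - 26)) = 5*(-368*(-275 - 26)/11) = 5*(-368/11*(-301)) = 5*(110768/11) = 553840/11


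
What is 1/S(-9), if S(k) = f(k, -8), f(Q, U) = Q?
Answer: -⅑ ≈ -0.11111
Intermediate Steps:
S(k) = k
1/S(-9) = 1/(-9) = -⅑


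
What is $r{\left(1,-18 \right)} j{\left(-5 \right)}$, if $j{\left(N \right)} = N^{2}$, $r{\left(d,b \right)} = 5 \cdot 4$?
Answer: $500$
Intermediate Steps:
$r{\left(d,b \right)} = 20$
$r{\left(1,-18 \right)} j{\left(-5 \right)} = 20 \left(-5\right)^{2} = 20 \cdot 25 = 500$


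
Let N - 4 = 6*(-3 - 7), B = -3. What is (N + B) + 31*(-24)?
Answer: -803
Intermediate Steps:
N = -56 (N = 4 + 6*(-3 - 7) = 4 + 6*(-10) = 4 - 60 = -56)
(N + B) + 31*(-24) = (-56 - 3) + 31*(-24) = -59 - 744 = -803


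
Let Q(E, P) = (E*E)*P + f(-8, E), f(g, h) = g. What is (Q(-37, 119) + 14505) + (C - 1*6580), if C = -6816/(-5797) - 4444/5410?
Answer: 2678739779126/15680885 ≈ 1.7083e+5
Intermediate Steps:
C = 5556346/15680885 (C = -6816*(-1/5797) - 4444*1/5410 = 6816/5797 - 2222/2705 = 5556346/15680885 ≈ 0.35434)
Q(E, P) = -8 + P*E² (Q(E, P) = (E*E)*P - 8 = E²*P - 8 = P*E² - 8 = -8 + P*E²)
(Q(-37, 119) + 14505) + (C - 1*6580) = ((-8 + 119*(-37)²) + 14505) + (5556346/15680885 - 1*6580) = ((-8 + 119*1369) + 14505) + (5556346/15680885 - 6580) = ((-8 + 162911) + 14505) - 103174666954/15680885 = (162903 + 14505) - 103174666954/15680885 = 177408 - 103174666954/15680885 = 2678739779126/15680885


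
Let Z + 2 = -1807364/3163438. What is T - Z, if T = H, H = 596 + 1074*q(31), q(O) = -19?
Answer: -31329786270/1581719 ≈ -19807.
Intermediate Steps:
Z = -4067120/1581719 (Z = -2 - 1807364/3163438 = -2 - 1807364*1/3163438 = -2 - 903682/1581719 = -4067120/1581719 ≈ -2.5713)
H = -19810 (H = 596 + 1074*(-19) = 596 - 20406 = -19810)
T = -19810
T - Z = -19810 - 1*(-4067120/1581719) = -19810 + 4067120/1581719 = -31329786270/1581719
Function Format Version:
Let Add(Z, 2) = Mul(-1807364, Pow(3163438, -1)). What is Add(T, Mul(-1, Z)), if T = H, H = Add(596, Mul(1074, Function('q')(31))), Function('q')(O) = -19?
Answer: Rational(-31329786270, 1581719) ≈ -19807.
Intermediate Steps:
Z = Rational(-4067120, 1581719) (Z = Add(-2, Mul(-1807364, Pow(3163438, -1))) = Add(-2, Mul(-1807364, Rational(1, 3163438))) = Add(-2, Rational(-903682, 1581719)) = Rational(-4067120, 1581719) ≈ -2.5713)
H = -19810 (H = Add(596, Mul(1074, -19)) = Add(596, -20406) = -19810)
T = -19810
Add(T, Mul(-1, Z)) = Add(-19810, Mul(-1, Rational(-4067120, 1581719))) = Add(-19810, Rational(4067120, 1581719)) = Rational(-31329786270, 1581719)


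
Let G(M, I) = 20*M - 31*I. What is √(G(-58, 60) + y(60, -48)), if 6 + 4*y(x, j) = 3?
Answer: I*√12083/2 ≈ 54.961*I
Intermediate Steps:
G(M, I) = -31*I + 20*M
y(x, j) = -¾ (y(x, j) = -3/2 + (¼)*3 = -3/2 + ¾ = -¾)
√(G(-58, 60) + y(60, -48)) = √((-31*60 + 20*(-58)) - ¾) = √((-1860 - 1160) - ¾) = √(-3020 - ¾) = √(-12083/4) = I*√12083/2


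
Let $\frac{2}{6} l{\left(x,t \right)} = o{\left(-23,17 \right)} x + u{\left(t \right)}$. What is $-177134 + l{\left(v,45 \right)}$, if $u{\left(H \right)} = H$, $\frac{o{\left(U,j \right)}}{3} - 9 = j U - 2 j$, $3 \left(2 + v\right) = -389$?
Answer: $315961$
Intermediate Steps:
$v = - \frac{395}{3}$ ($v = -2 + \frac{1}{3} \left(-389\right) = -2 - \frac{389}{3} = - \frac{395}{3} \approx -131.67$)
$o{\left(U,j \right)} = 27 - 6 j + 3 U j$ ($o{\left(U,j \right)} = 27 + 3 \left(j U - 2 j\right) = 27 + 3 \left(U j - 2 j\right) = 27 + 3 \left(- 2 j + U j\right) = 27 + \left(- 6 j + 3 U j\right) = 27 - 6 j + 3 U j$)
$l{\left(x,t \right)} = - 3744 x + 3 t$ ($l{\left(x,t \right)} = 3 \left(\left(27 - 102 + 3 \left(-23\right) 17\right) x + t\right) = 3 \left(\left(27 - 102 - 1173\right) x + t\right) = 3 \left(- 1248 x + t\right) = 3 \left(t - 1248 x\right) = - 3744 x + 3 t$)
$-177134 + l{\left(v,45 \right)} = -177134 + \left(\left(-3744\right) \left(- \frac{395}{3}\right) + 3 \cdot 45\right) = -177134 + \left(492960 + 135\right) = -177134 + 493095 = 315961$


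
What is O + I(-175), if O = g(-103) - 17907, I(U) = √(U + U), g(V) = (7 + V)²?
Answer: -8691 + 5*I*√14 ≈ -8691.0 + 18.708*I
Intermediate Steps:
I(U) = √2*√U (I(U) = √(2*U) = √2*√U)
O = -8691 (O = (7 - 103)² - 17907 = (-96)² - 17907 = 9216 - 17907 = -8691)
O + I(-175) = -8691 + √2*√(-175) = -8691 + √2*(5*I*√7) = -8691 + 5*I*√14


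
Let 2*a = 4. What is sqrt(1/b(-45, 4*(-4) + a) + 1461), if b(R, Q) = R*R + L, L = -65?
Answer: sqrt(28635610)/140 ≈ 38.223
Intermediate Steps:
a = 2 (a = (1/2)*4 = 2)
b(R, Q) = -65 + R**2 (b(R, Q) = R*R - 65 = R**2 - 65 = -65 + R**2)
sqrt(1/b(-45, 4*(-4) + a) + 1461) = sqrt(1/(-65 + (-45)**2) + 1461) = sqrt(1/(-65 + 2025) + 1461) = sqrt(1/1960 + 1461) = sqrt(2863561/1960) = sqrt(28635610)/140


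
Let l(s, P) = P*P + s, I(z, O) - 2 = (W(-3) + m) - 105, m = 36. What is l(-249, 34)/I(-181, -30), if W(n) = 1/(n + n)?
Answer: -5442/403 ≈ -13.504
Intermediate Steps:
W(n) = 1/(2*n)
I(z, O) = -403/6 (I(z, O) = 2 + (((1/2)/(-3) + 36) - 105) = 2 + (((1/2)*(-1/3) + 36) - 105) = 2 + ((-1/6 + 36) - 105) = 2 + (215/6 - 105) = 2 - 415/6 = -403/6)
l(s, P) = s + P**2 (l(s, P) = P**2 + s = s + P**2)
l(-249, 34)/I(-181, -30) = (-249 + 34**2)/(-403/6) = (-249 + 1156)*(-6/403) = 907*(-6/403) = -5442/403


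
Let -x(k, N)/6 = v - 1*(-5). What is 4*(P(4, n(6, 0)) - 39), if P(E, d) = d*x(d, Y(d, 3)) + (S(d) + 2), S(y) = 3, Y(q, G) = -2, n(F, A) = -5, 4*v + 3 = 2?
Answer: 434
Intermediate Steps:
v = -¼ (v = -¾ + (¼)*2 = -¾ + ½ = -¼ ≈ -0.25000)
x(k, N) = -57/2 (x(k, N) = -6*(-¼ - 1*(-5)) = -6*(-¼ + 5) = -6*19/4 = -57/2)
P(E, d) = 5 - 57*d/2 (P(E, d) = d*(-57/2) + (3 + 2) = -57*d/2 + 5 = 5 - 57*d/2)
4*(P(4, n(6, 0)) - 39) = 4*((5 - 57/2*(-5)) - 39) = 4*((5 + 285/2) - 39) = 4*(295/2 - 39) = 4*(217/2) = 434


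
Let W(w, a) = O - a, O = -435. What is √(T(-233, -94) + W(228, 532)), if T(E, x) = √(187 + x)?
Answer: √(-967 + √93) ≈ 30.941*I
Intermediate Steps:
W(w, a) = -435 - a
√(T(-233, -94) + W(228, 532)) = √(√(187 - 94) + (-435 - 1*532)) = √(√93 + (-435 - 532)) = √(√93 - 967) = √(-967 + √93)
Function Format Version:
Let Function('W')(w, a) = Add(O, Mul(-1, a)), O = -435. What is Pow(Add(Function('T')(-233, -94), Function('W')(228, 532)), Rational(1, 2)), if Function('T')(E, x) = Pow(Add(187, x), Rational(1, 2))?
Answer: Pow(Add(-967, Pow(93, Rational(1, 2))), Rational(1, 2)) ≈ Mul(30.941, I)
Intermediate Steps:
Function('W')(w, a) = Add(-435, Mul(-1, a))
Pow(Add(Function('T')(-233, -94), Function('W')(228, 532)), Rational(1, 2)) = Pow(Add(Pow(Add(187, -94), Rational(1, 2)), Add(-435, Mul(-1, 532))), Rational(1, 2)) = Pow(Add(Pow(93, Rational(1, 2)), Add(-435, -532)), Rational(1, 2)) = Pow(Add(Pow(93, Rational(1, 2)), -967), Rational(1, 2)) = Pow(Add(-967, Pow(93, Rational(1, 2))), Rational(1, 2))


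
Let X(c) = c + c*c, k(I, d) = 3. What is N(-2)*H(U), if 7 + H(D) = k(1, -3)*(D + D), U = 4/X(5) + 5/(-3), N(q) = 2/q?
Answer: 81/5 ≈ 16.200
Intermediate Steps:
X(c) = c + c²
U = -23/15 (U = 4/((5*(1 + 5))) + 5/(-3) = 4/((5*6)) + 5*(-⅓) = 4/30 - 5/3 = 4*(1/30) - 5/3 = 2/15 - 5/3 = -23/15 ≈ -1.5333)
H(D) = -7 + 6*D (H(D) = -7 + 3*(D + D) = -7 + 3*(2*D) = -7 + 6*D)
N(-2)*H(U) = (2/(-2))*(-7 + 6*(-23/15)) = (2*(-½))*(-7 - 46/5) = -1*(-81/5) = 81/5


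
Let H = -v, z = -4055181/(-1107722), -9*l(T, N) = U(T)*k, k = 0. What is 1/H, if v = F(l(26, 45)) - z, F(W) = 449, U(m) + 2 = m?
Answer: -1107722/493311997 ≈ -0.0022455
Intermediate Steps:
U(m) = -2 + m
l(T, N) = 0 (l(T, N) = -(-2 + T)*0/9 = -⅑*0 = 0)
z = 4055181/1107722 (z = -4055181*(-1/1107722) = 4055181/1107722 ≈ 3.6608)
v = 493311997/1107722 (v = 449 - 1*4055181/1107722 = 449 - 4055181/1107722 = 493311997/1107722 ≈ 445.34)
H = -493311997/1107722 (H = -1*493311997/1107722 = -493311997/1107722 ≈ -445.34)
1/H = 1/(-493311997/1107722) = -1107722/493311997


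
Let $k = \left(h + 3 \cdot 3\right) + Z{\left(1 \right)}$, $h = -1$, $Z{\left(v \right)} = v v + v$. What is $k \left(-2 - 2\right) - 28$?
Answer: $-68$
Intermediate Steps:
$Z{\left(v \right)} = v + v^{2}$ ($Z{\left(v \right)} = v^{2} + v = v + v^{2}$)
$k = 10$ ($k = \left(-1 + 3 \cdot 3\right) + 1 \left(1 + 1\right) = \left(-1 + 9\right) + 1 \cdot 2 = 8 + 2 = 10$)
$k \left(-2 - 2\right) - 28 = 10 \left(-2 - 2\right) - 28 = 10 \left(-4\right) - 28 = -40 - 28 = -68$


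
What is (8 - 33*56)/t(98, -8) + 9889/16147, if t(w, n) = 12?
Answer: -7397953/48441 ≈ -152.72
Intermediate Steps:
(8 - 33*56)/t(98, -8) + 9889/16147 = (8 - 33*56)/12 + 9889/16147 = (8 - 1848)*(1/12) + 9889*(1/16147) = -1840*1/12 + 9889/16147 = -460/3 + 9889/16147 = -7397953/48441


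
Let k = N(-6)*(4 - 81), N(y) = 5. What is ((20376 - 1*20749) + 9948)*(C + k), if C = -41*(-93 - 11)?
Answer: 37141425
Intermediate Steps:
C = 4264 (C = -41*(-104) = 4264)
k = -385 (k = 5*(4 - 81) = 5*(-77) = -385)
((20376 - 1*20749) + 9948)*(C + k) = ((20376 - 1*20749) + 9948)*(4264 - 385) = ((20376 - 20749) + 9948)*3879 = (-373 + 9948)*3879 = 9575*3879 = 37141425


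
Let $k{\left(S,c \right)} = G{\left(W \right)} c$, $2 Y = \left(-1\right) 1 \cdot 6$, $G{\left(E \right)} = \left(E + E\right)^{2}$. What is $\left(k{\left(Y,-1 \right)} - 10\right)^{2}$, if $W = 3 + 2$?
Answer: $12100$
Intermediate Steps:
$W = 5$
$G{\left(E \right)} = 4 E^{2}$ ($G{\left(E \right)} = \left(2 E\right)^{2} = 4 E^{2}$)
$Y = -3$ ($Y = \frac{\left(-1\right) 1 \cdot 6}{2} = \frac{\left(-1\right) 6}{2} = \frac{1}{2} \left(-6\right) = -3$)
$k{\left(S,c \right)} = 100 c$ ($k{\left(S,c \right)} = 4 \cdot 5^{2} c = 4 \cdot 25 c = 100 c$)
$\left(k{\left(Y,-1 \right)} - 10\right)^{2} = \left(100 \left(-1\right) - 10\right)^{2} = \left(-100 - 10\right)^{2} = \left(-110\right)^{2} = 12100$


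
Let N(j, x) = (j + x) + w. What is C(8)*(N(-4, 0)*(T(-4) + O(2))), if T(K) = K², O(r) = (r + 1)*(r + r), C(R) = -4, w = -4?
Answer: 896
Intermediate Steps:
O(r) = 2*r*(1 + r) (O(r) = (1 + r)*(2*r) = 2*r*(1 + r))
N(j, x) = -4 + j + x (N(j, x) = (j + x) - 4 = -4 + j + x)
C(8)*(N(-4, 0)*(T(-4) + O(2))) = -4*(-4 - 4 + 0)*((-4)² + 2*2*(1 + 2)) = -(-32)*(16 + 2*2*3) = -(-32)*(16 + 12) = -(-32)*28 = -4*(-224) = 896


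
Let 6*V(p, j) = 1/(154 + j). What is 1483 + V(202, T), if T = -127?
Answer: 240247/162 ≈ 1483.0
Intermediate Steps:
V(p, j) = 1/(6*(154 + j))
1483 + V(202, T) = 1483 + 1/(6*(154 - 127)) = 1483 + (⅙)/27 = 1483 + (⅙)*(1/27) = 1483 + 1/162 = 240247/162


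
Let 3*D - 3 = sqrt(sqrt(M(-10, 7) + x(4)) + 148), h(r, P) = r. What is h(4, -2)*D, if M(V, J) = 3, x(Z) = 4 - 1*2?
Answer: 4 + 4*sqrt(148 + sqrt(5))/3 ≈ 20.343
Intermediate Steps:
x(Z) = 2 (x(Z) = 4 - 2 = 2)
D = 1 + sqrt(148 + sqrt(5))/3 (D = 1 + sqrt(sqrt(3 + 2) + 148)/3 = 1 + sqrt(sqrt(5) + 148)/3 = 1 + sqrt(148 + sqrt(5))/3 ≈ 5.0857)
h(4, -2)*D = 4*(1 + sqrt(148 + sqrt(5))/3) = 4 + 4*sqrt(148 + sqrt(5))/3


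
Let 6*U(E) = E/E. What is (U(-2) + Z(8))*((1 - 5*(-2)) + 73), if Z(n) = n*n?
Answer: 5390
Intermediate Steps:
Z(n) = n²
U(E) = ⅙ (U(E) = (E/E)/6 = (⅙)*1 = ⅙)
(U(-2) + Z(8))*((1 - 5*(-2)) + 73) = (⅙ + 8²)*((1 - 5*(-2)) + 73) = (⅙ + 64)*((1 + 10) + 73) = 385*(11 + 73)/6 = (385/6)*84 = 5390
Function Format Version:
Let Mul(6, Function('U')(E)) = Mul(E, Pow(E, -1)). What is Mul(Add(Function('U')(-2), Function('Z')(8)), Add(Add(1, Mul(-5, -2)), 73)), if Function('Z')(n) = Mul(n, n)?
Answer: 5390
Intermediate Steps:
Function('Z')(n) = Pow(n, 2)
Function('U')(E) = Rational(1, 6) (Function('U')(E) = Mul(Rational(1, 6), Mul(E, Pow(E, -1))) = Mul(Rational(1, 6), 1) = Rational(1, 6))
Mul(Add(Function('U')(-2), Function('Z')(8)), Add(Add(1, Mul(-5, -2)), 73)) = Mul(Add(Rational(1, 6), Pow(8, 2)), Add(Add(1, Mul(-5, -2)), 73)) = Mul(Add(Rational(1, 6), 64), Add(Add(1, 10), 73)) = Mul(Rational(385, 6), Add(11, 73)) = Mul(Rational(385, 6), 84) = 5390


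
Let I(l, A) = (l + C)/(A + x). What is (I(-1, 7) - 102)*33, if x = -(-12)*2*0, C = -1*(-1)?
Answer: -3366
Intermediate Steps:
C = 1
x = 0 (x = -4*(-6)*0 = 24*0 = 0)
I(l, A) = (1 + l)/A (I(l, A) = (l + 1)/(A + 0) = (1 + l)/A)
(I(-1, 7) - 102)*33 = ((1 - 1)/7 - 102)*33 = ((⅐)*0 - 102)*33 = (0 - 102)*33 = -102*33 = -3366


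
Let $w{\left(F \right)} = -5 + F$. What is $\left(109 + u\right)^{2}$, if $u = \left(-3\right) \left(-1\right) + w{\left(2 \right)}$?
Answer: $11881$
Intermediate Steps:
$u = 0$ ($u = \left(-3\right) \left(-1\right) + \left(-5 + 2\right) = 3 - 3 = 0$)
$\left(109 + u\right)^{2} = \left(109 + 0\right)^{2} = 109^{2} = 11881$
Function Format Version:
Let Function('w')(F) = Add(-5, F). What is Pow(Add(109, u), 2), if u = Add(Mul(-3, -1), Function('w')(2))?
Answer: 11881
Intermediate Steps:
u = 0 (u = Add(Mul(-3, -1), Add(-5, 2)) = Add(3, -3) = 0)
Pow(Add(109, u), 2) = Pow(Add(109, 0), 2) = Pow(109, 2) = 11881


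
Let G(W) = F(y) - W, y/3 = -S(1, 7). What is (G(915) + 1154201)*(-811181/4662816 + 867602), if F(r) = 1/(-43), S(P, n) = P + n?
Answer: 200619989026944928147/200501088 ≈ 1.0006e+12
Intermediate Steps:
y = -24 (y = 3*(-(1 + 7)) = 3*(-1*8) = 3*(-8) = -24)
F(r) = -1/43
G(W) = -1/43 - W
(G(915) + 1154201)*(-811181/4662816 + 867602) = ((-1/43 - 1*915) + 1154201)*(-811181/4662816 + 867602) = ((-1/43 - 915) + 1154201)*(-811181*1/4662816 + 867602) = (-39346/43 + 1154201)*(-811181/4662816 + 867602) = (49591297/43)*(4045467676051/4662816) = 200619989026944928147/200501088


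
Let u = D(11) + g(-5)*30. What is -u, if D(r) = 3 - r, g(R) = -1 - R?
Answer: -112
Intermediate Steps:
u = 112 (u = (3 - 1*11) + (-1 - 1*(-5))*30 = (3 - 11) + (-1 + 5)*30 = -8 + 4*30 = -8 + 120 = 112)
-u = -1*112 = -112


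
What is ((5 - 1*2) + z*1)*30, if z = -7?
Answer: -120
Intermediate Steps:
((5 - 1*2) + z*1)*30 = ((5 - 1*2) - 7*1)*30 = ((5 - 2) - 7)*30 = (3 - 7)*30 = -4*30 = -120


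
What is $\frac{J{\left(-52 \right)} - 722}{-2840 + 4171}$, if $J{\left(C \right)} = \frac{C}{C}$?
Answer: $- \frac{721}{1331} \approx -0.5417$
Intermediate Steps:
$J{\left(C \right)} = 1$
$\frac{J{\left(-52 \right)} - 722}{-2840 + 4171} = \frac{1 - 722}{-2840 + 4171} = - \frac{721}{1331}$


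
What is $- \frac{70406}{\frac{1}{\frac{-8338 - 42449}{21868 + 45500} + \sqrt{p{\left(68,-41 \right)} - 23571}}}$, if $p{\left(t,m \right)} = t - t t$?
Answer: $\frac{85135941}{1604} - 70406 i \sqrt{28127} \approx 53077.0 - 1.1808 \cdot 10^{7} i$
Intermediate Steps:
$p{\left(t,m \right)} = t - t^{2}$
$- \frac{70406}{\frac{1}{\frac{-8338 - 42449}{21868 + 45500} + \sqrt{p{\left(68,-41 \right)} - 23571}}} = - \frac{70406}{\frac{1}{\frac{-8338 - 42449}{21868 + 45500} + \sqrt{68 \left(1 - 68\right) - 23571}}} = - \frac{70406}{\frac{1}{- \frac{50787}{67368} + \sqrt{68 \left(1 - 68\right) - 23571}}} = - \frac{70406}{\frac{1}{\left(-50787\right) \frac{1}{67368} + \sqrt{68 \left(-67\right) - 23571}}} = - \frac{70406}{\frac{1}{- \frac{16929}{22456} + \sqrt{-4556 - 23571}}} = - \frac{70406}{\frac{1}{- \frac{16929}{22456} + \sqrt{-28127}}} = - \frac{70406}{\frac{1}{- \frac{16929}{22456} + i \sqrt{28127}}} = - 70406 \left(- \frac{16929}{22456} + i \sqrt{28127}\right) = \frac{85135941}{1604} - 70406 i \sqrt{28127}$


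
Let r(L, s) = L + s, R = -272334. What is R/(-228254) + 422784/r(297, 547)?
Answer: 12091498629/24080797 ≈ 502.12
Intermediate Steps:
R/(-228254) + 422784/r(297, 547) = -272334/(-228254) + 422784/(297 + 547) = -272334*(-1/228254) + 422784/844 = 136167/114127 + 422784*(1/844) = 136167/114127 + 105696/211 = 12091498629/24080797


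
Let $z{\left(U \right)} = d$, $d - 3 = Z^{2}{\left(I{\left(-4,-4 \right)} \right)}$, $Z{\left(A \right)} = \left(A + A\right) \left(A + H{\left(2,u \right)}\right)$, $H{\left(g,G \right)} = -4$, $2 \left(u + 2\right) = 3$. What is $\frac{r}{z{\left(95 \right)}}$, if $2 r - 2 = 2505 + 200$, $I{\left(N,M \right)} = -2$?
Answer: $\frac{2707}{1158} \approx 2.3377$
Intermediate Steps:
$u = - \frac{1}{2}$ ($u = -2 + \frac{1}{2} \cdot 3 = -2 + \frac{3}{2} = - \frac{1}{2} \approx -0.5$)
$r = \frac{2707}{2}$ ($r = 1 + \frac{2505 + 200}{2} = 1 + \frac{1}{2} \cdot 2705 = 1 + \frac{2705}{2} = \frac{2707}{2} \approx 1353.5$)
$Z{\left(A \right)} = 2 A \left(-4 + A\right)$ ($Z{\left(A \right)} = \left(A + A\right) \left(A - 4\right) = 2 A \left(-4 + A\right)$)
$d = 579$ ($d = 3 + \left(2 \left(-2\right) \left(-4 - 2\right)\right)^{2} = 3 + \left(2 \left(-2\right) \left(-6\right)\right)^{2} = 3 + 24^{2} = 3 + 576 = 579$)
$z{\left(U \right)} = 579$
$\frac{r}{z{\left(95 \right)}} = \frac{2707}{2 \cdot 579} = \frac{2707}{2} \cdot \frac{1}{579} = \frac{2707}{1158}$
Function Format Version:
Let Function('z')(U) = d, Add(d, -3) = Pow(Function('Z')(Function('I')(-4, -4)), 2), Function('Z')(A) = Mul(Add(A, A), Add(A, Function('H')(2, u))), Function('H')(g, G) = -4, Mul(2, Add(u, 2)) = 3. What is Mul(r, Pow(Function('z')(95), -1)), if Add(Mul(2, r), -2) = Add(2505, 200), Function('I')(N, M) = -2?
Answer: Rational(2707, 1158) ≈ 2.3377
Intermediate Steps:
u = Rational(-1, 2) (u = Add(-2, Mul(Rational(1, 2), 3)) = Add(-2, Rational(3, 2)) = Rational(-1, 2) ≈ -0.50000)
r = Rational(2707, 2) (r = Add(1, Mul(Rational(1, 2), Add(2505, 200))) = Add(1, Mul(Rational(1, 2), 2705)) = Add(1, Rational(2705, 2)) = Rational(2707, 2) ≈ 1353.5)
Function('Z')(A) = Mul(2, A, Add(-4, A)) (Function('Z')(A) = Mul(Add(A, A), Add(A, -4)) = Mul(Mul(2, A), Add(-4, A)) = Mul(2, A, Add(-4, A)))
d = 579 (d = Add(3, Pow(Mul(2, -2, Add(-4, -2)), 2)) = Add(3, Pow(Mul(2, -2, -6), 2)) = Add(3, Pow(24, 2)) = Add(3, 576) = 579)
Function('z')(U) = 579
Mul(r, Pow(Function('z')(95), -1)) = Mul(Rational(2707, 2), Pow(579, -1)) = Mul(Rational(2707, 2), Rational(1, 579)) = Rational(2707, 1158)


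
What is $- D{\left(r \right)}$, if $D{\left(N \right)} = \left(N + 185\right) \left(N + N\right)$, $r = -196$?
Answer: $-4312$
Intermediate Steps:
$D{\left(N \right)} = 2 N \left(185 + N\right)$ ($D{\left(N \right)} = \left(185 + N\right) 2 N = 2 N \left(185 + N\right)$)
$- D{\left(r \right)} = - 2 \left(-196\right) \left(185 - 196\right) = - 2 \left(-196\right) \left(-11\right) = \left(-1\right) 4312 = -4312$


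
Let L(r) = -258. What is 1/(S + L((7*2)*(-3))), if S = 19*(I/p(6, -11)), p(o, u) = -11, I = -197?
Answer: 11/905 ≈ 0.012155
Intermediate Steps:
S = 3743/11 (S = 19*(-197/(-11)) = 19*(-197*(-1/11)) = 19*(197/11) = 3743/11 ≈ 340.27)
1/(S + L((7*2)*(-3))) = 1/(3743/11 - 258) = 1/(905/11) = 11/905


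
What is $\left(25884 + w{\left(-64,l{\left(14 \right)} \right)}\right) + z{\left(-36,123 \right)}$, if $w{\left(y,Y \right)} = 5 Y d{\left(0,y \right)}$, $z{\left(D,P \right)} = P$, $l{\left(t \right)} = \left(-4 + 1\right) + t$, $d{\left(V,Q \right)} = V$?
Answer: $26007$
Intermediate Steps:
$l{\left(t \right)} = -3 + t$
$w{\left(y,Y \right)} = 0$ ($w{\left(y,Y \right)} = 5 Y 0 = 0$)
$\left(25884 + w{\left(-64,l{\left(14 \right)} \right)}\right) + z{\left(-36,123 \right)} = \left(25884 + 0\right) + 123 = 25884 + 123 = 26007$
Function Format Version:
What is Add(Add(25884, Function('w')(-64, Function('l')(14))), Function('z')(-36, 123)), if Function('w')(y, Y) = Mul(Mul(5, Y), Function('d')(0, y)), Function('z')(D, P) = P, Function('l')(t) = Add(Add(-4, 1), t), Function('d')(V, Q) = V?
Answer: 26007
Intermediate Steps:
Function('l')(t) = Add(-3, t)
Function('w')(y, Y) = 0 (Function('w')(y, Y) = Mul(Mul(5, Y), 0) = 0)
Add(Add(25884, Function('w')(-64, Function('l')(14))), Function('z')(-36, 123)) = Add(Add(25884, 0), 123) = Add(25884, 123) = 26007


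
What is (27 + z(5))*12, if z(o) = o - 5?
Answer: 324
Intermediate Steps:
z(o) = -5 + o
(27 + z(5))*12 = (27 + (-5 + 5))*12 = (27 + 0)*12 = 27*12 = 324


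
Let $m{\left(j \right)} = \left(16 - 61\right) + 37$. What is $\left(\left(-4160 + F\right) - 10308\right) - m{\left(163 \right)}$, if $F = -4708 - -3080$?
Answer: $-16088$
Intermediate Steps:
$F = -1628$ ($F = -4708 + 3080 = -1628$)
$m{\left(j \right)} = -8$ ($m{\left(j \right)} = -45 + 37 = -8$)
$\left(\left(-4160 + F\right) - 10308\right) - m{\left(163 \right)} = \left(\left(-4160 - 1628\right) - 10308\right) - -8 = \left(-5788 - 10308\right) + 8 = -16096 + 8 = -16088$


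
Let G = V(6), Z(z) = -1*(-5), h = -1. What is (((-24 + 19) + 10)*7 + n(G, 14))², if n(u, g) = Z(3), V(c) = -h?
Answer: 1600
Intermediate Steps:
V(c) = 1 (V(c) = -1*(-1) = 1)
Z(z) = 5
G = 1
n(u, g) = 5
(((-24 + 19) + 10)*7 + n(G, 14))² = (((-24 + 19) + 10)*7 + 5)² = ((-5 + 10)*7 + 5)² = (5*7 + 5)² = (35 + 5)² = 40² = 1600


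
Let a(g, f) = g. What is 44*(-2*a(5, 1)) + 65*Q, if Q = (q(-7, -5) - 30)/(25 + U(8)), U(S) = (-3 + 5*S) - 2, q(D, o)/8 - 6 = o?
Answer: -2783/6 ≈ -463.83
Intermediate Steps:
q(D, o) = 48 + 8*o
U(S) = -5 + 5*S
Q = -11/30 (Q = ((48 + 8*(-5)) - 30)/(25 + (-5 + 5*8)) = ((48 - 40) - 30)/(25 + (-5 + 40)) = (8 - 30)/(25 + 35) = -22/60 = -22*1/60 = -11/30 ≈ -0.36667)
44*(-2*a(5, 1)) + 65*Q = 44*(-2*5) + 65*(-11/30) = 44*(-10) - 143/6 = -440 - 143/6 = -2783/6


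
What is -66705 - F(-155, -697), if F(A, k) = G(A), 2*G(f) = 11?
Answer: -133421/2 ≈ -66711.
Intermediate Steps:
G(f) = 11/2 (G(f) = (½)*11 = 11/2)
F(A, k) = 11/2
-66705 - F(-155, -697) = -66705 - 1*11/2 = -66705 - 11/2 = -133421/2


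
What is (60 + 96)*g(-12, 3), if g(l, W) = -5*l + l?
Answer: 7488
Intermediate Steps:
g(l, W) = -4*l
(60 + 96)*g(-12, 3) = (60 + 96)*(-4*(-12)) = 156*48 = 7488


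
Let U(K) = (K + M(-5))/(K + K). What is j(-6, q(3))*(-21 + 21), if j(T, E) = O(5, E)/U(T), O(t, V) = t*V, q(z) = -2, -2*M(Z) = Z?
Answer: 0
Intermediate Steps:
M(Z) = -Z/2
O(t, V) = V*t
U(K) = (5/2 + K)/(2*K) (U(K) = (K - ½*(-5))/(K + K) = (K + 5/2)/((2*K)) = (5/2 + K)*(1/(2*K)) = (5/2 + K)/(2*K))
j(T, E) = 20*E*T/(5 + 2*T) (j(T, E) = (E*5)/(((5 + 2*T)/(4*T))) = (5*E)*(4*T/(5 + 2*T)) = 20*E*T/(5 + 2*T))
j(-6, q(3))*(-21 + 21) = (20*(-2)*(-6)/(5 + 2*(-6)))*(-21 + 21) = (20*(-2)*(-6)/(5 - 12))*0 = (20*(-2)*(-6)/(-7))*0 = (20*(-2)*(-6)*(-⅐))*0 = -240/7*0 = 0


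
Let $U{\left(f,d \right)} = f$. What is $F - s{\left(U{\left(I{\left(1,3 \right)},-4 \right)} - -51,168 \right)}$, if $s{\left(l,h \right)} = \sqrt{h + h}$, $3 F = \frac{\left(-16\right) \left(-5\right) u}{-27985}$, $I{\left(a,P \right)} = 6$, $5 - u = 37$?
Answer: $\frac{512}{16791} - 4 \sqrt{21} \approx -18.3$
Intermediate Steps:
$u = -32$ ($u = 5 - 37 = -32$)
$F = \frac{512}{16791}$ ($F = \frac{\left(-16\right) \left(-5\right) \left(-32\right) \frac{1}{-27985}}{3} = \frac{80 \left(-32\right) \left(- \frac{1}{27985}\right)}{3} = \frac{\left(-2560\right) \left(- \frac{1}{27985}\right)}{3} = \frac{1}{3} \cdot \frac{512}{5597} = \frac{512}{16791} \approx 0.030493$)
$s{\left(l,h \right)} = \sqrt{2} \sqrt{h}$ ($s{\left(l,h \right)} = \sqrt{2 h} = \sqrt{2} \sqrt{h}$)
$F - s{\left(U{\left(I{\left(1,3 \right)},-4 \right)} - -51,168 \right)} = \frac{512}{16791} - \sqrt{2} \sqrt{168} = \frac{512}{16791} - \sqrt{2} \cdot 2 \sqrt{42} = \frac{512}{16791} - 4 \sqrt{21}$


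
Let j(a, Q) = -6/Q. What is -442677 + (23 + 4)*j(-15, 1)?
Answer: -442839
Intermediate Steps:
-442677 + (23 + 4)*j(-15, 1) = -442677 + (23 + 4)*(-6/1) = -442677 + 27*(-6*1) = -442677 + 27*(-6) = -442677 - 162 = -442839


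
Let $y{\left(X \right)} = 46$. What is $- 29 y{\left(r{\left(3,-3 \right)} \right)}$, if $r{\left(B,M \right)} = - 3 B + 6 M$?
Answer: $-1334$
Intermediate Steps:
$- 29 y{\left(r{\left(3,-3 \right)} \right)} = \left(-29\right) 46 = -1334$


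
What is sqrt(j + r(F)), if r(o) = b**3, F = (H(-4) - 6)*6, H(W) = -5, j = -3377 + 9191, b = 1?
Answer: sqrt(5815) ≈ 76.256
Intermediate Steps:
j = 5814
F = -66 (F = (-5 - 6)*6 = -11*6 = -66)
r(o) = 1 (r(o) = 1**3 = 1)
sqrt(j + r(F)) = sqrt(5814 + 1) = sqrt(5815)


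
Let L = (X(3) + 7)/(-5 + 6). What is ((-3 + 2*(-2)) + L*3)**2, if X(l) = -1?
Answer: 121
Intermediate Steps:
L = 6 (L = (-1 + 7)/(-5 + 6) = 6/1 = 6*1 = 6)
((-3 + 2*(-2)) + L*3)**2 = ((-3 + 2*(-2)) + 6*3)**2 = ((-3 - 4) + 18)**2 = (-7 + 18)**2 = 11**2 = 121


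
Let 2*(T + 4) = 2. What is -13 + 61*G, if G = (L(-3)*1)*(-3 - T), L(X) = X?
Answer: -13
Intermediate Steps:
T = -3 (T = -4 + (½)*2 = -4 + 1 = -3)
G = 0 (G = (-3*1)*(-3 - 1*(-3)) = -3*(-3 + 3) = -3*0 = 0)
-13 + 61*G = -13 + 61*0 = -13 + 0 = -13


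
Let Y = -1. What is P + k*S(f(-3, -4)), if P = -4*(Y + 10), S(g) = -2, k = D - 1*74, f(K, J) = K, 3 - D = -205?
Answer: -304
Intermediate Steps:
D = 208 (D = 3 - 1*(-205) = 3 + 205 = 208)
k = 134 (k = 208 - 1*74 = 208 - 74 = 134)
P = -36 (P = -4*(-1 + 10) = -4*9 = -36)
P + k*S(f(-3, -4)) = -36 + 134*(-2) = -36 - 268 = -304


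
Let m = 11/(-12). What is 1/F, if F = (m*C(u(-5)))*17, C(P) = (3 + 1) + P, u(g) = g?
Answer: 12/187 ≈ 0.064171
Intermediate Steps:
m = -11/12 (m = 11*(-1/12) = -11/12 ≈ -0.91667)
C(P) = 4 + P
F = 187/12 (F = -11*(4 - 5)/12*17 = -11/12*(-1)*17 = (11/12)*17 = 187/12 ≈ 15.583)
1/F = 1/(187/12) = 12/187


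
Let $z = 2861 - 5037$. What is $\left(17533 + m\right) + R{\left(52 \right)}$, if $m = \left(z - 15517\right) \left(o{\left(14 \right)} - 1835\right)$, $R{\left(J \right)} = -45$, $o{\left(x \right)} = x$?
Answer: $32236441$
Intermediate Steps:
$z = -2176$
$m = 32218953$ ($m = \left(-2176 - 15517\right) \left(14 - 1835\right) = \left(-17693\right) \left(-1821\right) = 32218953$)
$\left(17533 + m\right) + R{\left(52 \right)} = \left(17533 + 32218953\right) - 45 = 32236486 - 45 = 32236441$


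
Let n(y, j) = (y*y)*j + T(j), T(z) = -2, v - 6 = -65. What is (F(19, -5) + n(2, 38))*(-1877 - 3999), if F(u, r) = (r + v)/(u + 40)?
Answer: -51626536/59 ≈ -8.7503e+5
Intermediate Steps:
v = -59 (v = 6 - 65 = -59)
F(u, r) = (-59 + r)/(40 + u) (F(u, r) = (r - 59)/(u + 40) = (-59 + r)/(40 + u))
n(y, j) = -2 + j*y² (n(y, j) = (y*y)*j - 2 = y²*j - 2 = j*y² - 2 = -2 + j*y²)
(F(19, -5) + n(2, 38))*(-1877 - 3999) = ((-59 - 5)/(40 + 19) + (-2 + 38*2²))*(-1877 - 3999) = (-64/59 + (-2 + 38*4))*(-5876) = ((1/59)*(-64) + (-2 + 152))*(-5876) = (-64/59 + 150)*(-5876) = (8786/59)*(-5876) = -51626536/59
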